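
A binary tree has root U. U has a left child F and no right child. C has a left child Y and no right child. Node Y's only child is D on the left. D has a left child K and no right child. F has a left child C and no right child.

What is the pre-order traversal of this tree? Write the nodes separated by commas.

Pre-order visits the node, then its left subtree, then its right subtree.
Visit U.
At U: go left to F.
  Visit F.
  At F: go left to C.
    Visit C.
    At C: go left to Y.
      Visit Y.
      At Y: go left to D.
        Visit D.
        At D: go left to K.
          K is a leaf — visit K.
        At D: no right child.
      At Y: no right child.
    At C: no right child.
  At F: no right child.
At U: no right child.

U, F, C, Y, D, K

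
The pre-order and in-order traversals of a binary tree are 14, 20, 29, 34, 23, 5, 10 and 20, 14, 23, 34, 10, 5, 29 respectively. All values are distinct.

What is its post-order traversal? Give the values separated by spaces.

20 23 10 5 34 29 14

The first element of pre-order is the root; it splits in-order into left and right subtrees.
Root 14: left subtree has 1 node {20}, right has 5 {23, 34, 10, 5, 29}.
  Root 29: left subtree has 4 nodes {23, 34, 10, 5}, right has 0 { }.
    Root 34: left subtree has 1 node {23}, right has 2 {10, 5}.
      Root 5: left subtree has 1 node {10}, right has 0 { }.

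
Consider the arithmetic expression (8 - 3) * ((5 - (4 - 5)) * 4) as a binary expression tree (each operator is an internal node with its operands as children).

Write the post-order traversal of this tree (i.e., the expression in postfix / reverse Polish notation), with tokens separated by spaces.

8 3 - 5 4 5 - - 4 * *

Post-order on an expression tree gives postfix notation: for each operator, emit left operand, right operand, then the operator.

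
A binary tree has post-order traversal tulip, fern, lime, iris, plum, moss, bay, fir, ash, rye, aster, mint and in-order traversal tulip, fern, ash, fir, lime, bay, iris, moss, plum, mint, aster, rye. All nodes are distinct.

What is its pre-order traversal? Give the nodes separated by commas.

mint, ash, fern, tulip, fir, bay, lime, moss, iris, plum, aster, rye

The last element of post-order is the root; it splits in-order into left and right subtrees.
Root mint: left subtree has 9 nodes {tulip, fern, ash, fir, lime, bay, iris, moss, plum}, right has 2 {aster, rye}.
  Root ash: left subtree has 2 nodes {tulip, fern}, right has 6 {fir, lime, bay, iris, moss, plum}.
    Root fern: left subtree has 1 node {tulip}, right has 0 { }.
    Root fir: left subtree has 0 nodes { }, right has 5 {lime, bay, iris, moss, plum}.
      Root bay: left subtree has 1 node {lime}, right has 3 {iris, moss, plum}.
        Root moss: left subtree has 1 node {iris}, right has 1 {plum}.
  Root aster: left subtree has 0 nodes { }, right has 1 {rye}.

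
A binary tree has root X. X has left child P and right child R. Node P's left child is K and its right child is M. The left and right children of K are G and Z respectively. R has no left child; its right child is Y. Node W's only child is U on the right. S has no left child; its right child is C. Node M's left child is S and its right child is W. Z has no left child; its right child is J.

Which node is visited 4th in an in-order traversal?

In-order visits the left subtree, then the node, then the right subtree.
At X: go left to P.
  At P: go left to K.
    At K: go left to G.
      G is a leaf — visit G.
    Visit K.
    At K: go right to Z.
      At Z: no left child.
      Visit Z.
      At Z: go right to J.
        J is a leaf — visit J.
  Visit P.
  At P: go right to M.
    At M: go left to S.
      At S: no left child.
      Visit S.
      At S: go right to C.
        C is a leaf — visit C.
    Visit M.
    At M: go right to W.
      At W: no left child.
      Visit W.
      At W: go right to U.
        U is a leaf — visit U.
Visit X.
At X: go right to R.
  At R: no left child.
  Visit R.
  At R: go right to Y.
    Y is a leaf — visit Y.
Full in-order sequence: G, K, Z, J, P, S, C, M, W, U, X, R, Y.

J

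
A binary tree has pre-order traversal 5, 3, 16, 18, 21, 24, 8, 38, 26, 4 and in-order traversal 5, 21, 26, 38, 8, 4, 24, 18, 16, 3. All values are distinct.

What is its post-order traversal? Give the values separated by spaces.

The first element of pre-order is the root; it splits in-order into left and right subtrees.
Root 5: left subtree has 0 nodes { }, right has 9 {21, 26, 38, 8, 4, 24, 18, 16, 3}.
  Root 3: left subtree has 8 nodes {21, 26, 38, 8, 4, 24, 18, 16}, right has 0 { }.
    Root 16: left subtree has 7 nodes {21, 26, 38, 8, 4, 24, 18}, right has 0 { }.
      Root 18: left subtree has 6 nodes {21, 26, 38, 8, 4, 24}, right has 0 { }.
        Root 21: left subtree has 0 nodes { }, right has 5 {26, 38, 8, 4, 24}.
          Root 24: left subtree has 4 nodes {26, 38, 8, 4}, right has 0 { }.
            Root 8: left subtree has 2 nodes {26, 38}, right has 1 {4}.
              Root 38: left subtree has 1 node {26}, right has 0 { }.

26 38 4 8 24 21 18 16 3 5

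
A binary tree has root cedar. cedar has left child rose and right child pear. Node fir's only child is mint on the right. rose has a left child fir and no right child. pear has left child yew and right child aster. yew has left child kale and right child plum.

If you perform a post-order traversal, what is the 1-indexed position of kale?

4

Post-order visits the left subtree, then the right subtree, then the node.
At cedar: go left to rose.
  At rose: go left to fir.
    At fir: no left child.
    At fir: go right to mint.
      mint is a leaf — visit mint.
    Visit fir.
  At rose: no right child.
  Visit rose.
At cedar: go right to pear.
  At pear: go left to yew.
    At yew: go left to kale.
      kale is a leaf — visit kale.
    At yew: go right to plum.
      plum is a leaf — visit plum.
    Visit yew.
  At pear: go right to aster.
    aster is a leaf — visit aster.
  Visit pear.
Visit cedar.
Full post-order sequence: mint, fir, rose, kale, plum, yew, aster, pear, cedar.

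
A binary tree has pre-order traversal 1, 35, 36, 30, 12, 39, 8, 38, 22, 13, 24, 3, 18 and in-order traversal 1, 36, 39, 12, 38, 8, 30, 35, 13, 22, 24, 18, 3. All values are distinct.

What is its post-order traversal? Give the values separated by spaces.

39 38 8 12 30 36 13 18 3 24 22 35 1

The first element of pre-order is the root; it splits in-order into left and right subtrees.
Root 1: left subtree has 0 nodes { }, right has 12 {36, 39, 12, 38, 8, 30, 35, 13, 22, 24, 18, 3}.
  Root 35: left subtree has 6 nodes {36, 39, 12, 38, 8, 30}, right has 5 {13, 22, 24, 18, 3}.
    Root 36: left subtree has 0 nodes { }, right has 5 {39, 12, 38, 8, 30}.
      Root 30: left subtree has 4 nodes {39, 12, 38, 8}, right has 0 { }.
        Root 12: left subtree has 1 node {39}, right has 2 {38, 8}.
          Root 8: left subtree has 1 node {38}, right has 0 { }.
    Root 22: left subtree has 1 node {13}, right has 3 {24, 18, 3}.
      Root 24: left subtree has 0 nodes { }, right has 2 {18, 3}.
        Root 3: left subtree has 1 node {18}, right has 0 { }.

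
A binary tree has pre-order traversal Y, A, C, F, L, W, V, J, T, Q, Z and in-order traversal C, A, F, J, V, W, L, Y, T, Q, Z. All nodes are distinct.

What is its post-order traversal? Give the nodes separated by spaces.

The first element of pre-order is the root; it splits in-order into left and right subtrees.
Root Y: left subtree has 7 nodes {C, A, F, J, V, W, L}, right has 3 {T, Q, Z}.
  Root A: left subtree has 1 node {C}, right has 5 {F, J, V, W, L}.
    Root F: left subtree has 0 nodes { }, right has 4 {J, V, W, L}.
      Root L: left subtree has 3 nodes {J, V, W}, right has 0 { }.
        Root W: left subtree has 2 nodes {J, V}, right has 0 { }.
          Root V: left subtree has 1 node {J}, right has 0 { }.
  Root T: left subtree has 0 nodes { }, right has 2 {Q, Z}.
    Root Q: left subtree has 0 nodes { }, right has 1 {Z}.

C J V W L F A Z Q T Y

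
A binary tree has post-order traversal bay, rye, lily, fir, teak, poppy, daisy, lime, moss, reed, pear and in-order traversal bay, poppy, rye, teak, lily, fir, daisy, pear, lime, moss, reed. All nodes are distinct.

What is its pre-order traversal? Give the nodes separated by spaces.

The last element of post-order is the root; it splits in-order into left and right subtrees.
Root pear: left subtree has 7 nodes {bay, poppy, rye, teak, lily, fir, daisy}, right has 3 {lime, moss, reed}.
  Root daisy: left subtree has 6 nodes {bay, poppy, rye, teak, lily, fir}, right has 0 { }.
    Root poppy: left subtree has 1 node {bay}, right has 4 {rye, teak, lily, fir}.
      Root teak: left subtree has 1 node {rye}, right has 2 {lily, fir}.
        Root fir: left subtree has 1 node {lily}, right has 0 { }.
  Root reed: left subtree has 2 nodes {lime, moss}, right has 0 { }.
    Root moss: left subtree has 1 node {lime}, right has 0 { }.

pear daisy poppy bay teak rye fir lily reed moss lime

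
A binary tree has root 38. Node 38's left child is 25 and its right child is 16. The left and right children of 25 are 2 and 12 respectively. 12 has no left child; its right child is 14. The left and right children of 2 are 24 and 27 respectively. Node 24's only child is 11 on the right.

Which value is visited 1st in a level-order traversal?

38

Level-order visits nodes level by level from the root, left to right within each level.
Level 0: 38
Level 1: 25, 16
Level 2: 2, 12
Level 3: 24, 27, 14
Level 4: 11
Full level-order sequence: 38, 25, 16, 2, 12, 24, 27, 14, 11.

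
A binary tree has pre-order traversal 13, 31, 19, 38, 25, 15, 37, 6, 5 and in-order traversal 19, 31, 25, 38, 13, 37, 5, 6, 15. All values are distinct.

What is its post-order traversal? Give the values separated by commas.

The first element of pre-order is the root; it splits in-order into left and right subtrees.
Root 13: left subtree has 4 nodes {19, 31, 25, 38}, right has 4 {37, 5, 6, 15}.
  Root 31: left subtree has 1 node {19}, right has 2 {25, 38}.
    Root 38: left subtree has 1 node {25}, right has 0 { }.
  Root 15: left subtree has 3 nodes {37, 5, 6}, right has 0 { }.
    Root 37: left subtree has 0 nodes { }, right has 2 {5, 6}.
      Root 6: left subtree has 1 node {5}, right has 0 { }.

19, 25, 38, 31, 5, 6, 37, 15, 13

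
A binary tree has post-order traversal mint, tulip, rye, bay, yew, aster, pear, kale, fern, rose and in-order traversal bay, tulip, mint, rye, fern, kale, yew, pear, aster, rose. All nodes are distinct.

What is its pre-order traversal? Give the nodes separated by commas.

The last element of post-order is the root; it splits in-order into left and right subtrees.
Root rose: left subtree has 9 nodes {bay, tulip, mint, rye, fern, kale, yew, pear, aster}, right has 0 { }.
  Root fern: left subtree has 4 nodes {bay, tulip, mint, rye}, right has 4 {kale, yew, pear, aster}.
    Root bay: left subtree has 0 nodes { }, right has 3 {tulip, mint, rye}.
      Root rye: left subtree has 2 nodes {tulip, mint}, right has 0 { }.
        Root tulip: left subtree has 0 nodes { }, right has 1 {mint}.
    Root kale: left subtree has 0 nodes { }, right has 3 {yew, pear, aster}.
      Root pear: left subtree has 1 node {yew}, right has 1 {aster}.

rose, fern, bay, rye, tulip, mint, kale, pear, yew, aster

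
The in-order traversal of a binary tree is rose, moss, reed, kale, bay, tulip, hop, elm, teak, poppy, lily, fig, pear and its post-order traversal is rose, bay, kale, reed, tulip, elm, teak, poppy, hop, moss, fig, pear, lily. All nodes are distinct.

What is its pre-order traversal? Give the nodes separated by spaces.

The last element of post-order is the root; it splits in-order into left and right subtrees.
Root lily: left subtree has 10 nodes {rose, moss, reed, kale, bay, tulip, hop, elm, teak, poppy}, right has 2 {fig, pear}.
  Root moss: left subtree has 1 node {rose}, right has 8 {reed, kale, bay, tulip, hop, elm, teak, poppy}.
    Root hop: left subtree has 4 nodes {reed, kale, bay, tulip}, right has 3 {elm, teak, poppy}.
      Root tulip: left subtree has 3 nodes {reed, kale, bay}, right has 0 { }.
        Root reed: left subtree has 0 nodes { }, right has 2 {kale, bay}.
          Root kale: left subtree has 0 nodes { }, right has 1 {bay}.
      Root poppy: left subtree has 2 nodes {elm, teak}, right has 0 { }.
        Root teak: left subtree has 1 node {elm}, right has 0 { }.
  Root pear: left subtree has 1 node {fig}, right has 0 { }.

lily moss rose hop tulip reed kale bay poppy teak elm pear fig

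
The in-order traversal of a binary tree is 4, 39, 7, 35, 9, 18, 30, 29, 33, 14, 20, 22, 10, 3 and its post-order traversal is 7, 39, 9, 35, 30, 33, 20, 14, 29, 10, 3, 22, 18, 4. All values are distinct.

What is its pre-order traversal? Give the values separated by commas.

4, 18, 35, 39, 7, 9, 22, 29, 30, 14, 33, 20, 3, 10

The last element of post-order is the root; it splits in-order into left and right subtrees.
Root 4: left subtree has 0 nodes { }, right has 13 {39, 7, 35, 9, 18, 30, 29, 33, 14, 20, 22, 10, 3}.
  Root 18: left subtree has 4 nodes {39, 7, 35, 9}, right has 8 {30, 29, 33, 14, 20, 22, 10, 3}.
    Root 35: left subtree has 2 nodes {39, 7}, right has 1 {9}.
      Root 39: left subtree has 0 nodes { }, right has 1 {7}.
    Root 22: left subtree has 5 nodes {30, 29, 33, 14, 20}, right has 2 {10, 3}.
      Root 29: left subtree has 1 node {30}, right has 3 {33, 14, 20}.
        Root 14: left subtree has 1 node {33}, right has 1 {20}.
      Root 3: left subtree has 1 node {10}, right has 0 { }.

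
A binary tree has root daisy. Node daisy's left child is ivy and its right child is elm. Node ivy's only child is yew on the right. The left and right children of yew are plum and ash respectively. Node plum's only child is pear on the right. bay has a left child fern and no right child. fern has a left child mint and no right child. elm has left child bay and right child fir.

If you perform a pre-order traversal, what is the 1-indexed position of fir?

Pre-order visits the node, then its left subtree, then its right subtree.
Visit daisy.
At daisy: go left to ivy.
  Visit ivy.
  At ivy: no left child.
  At ivy: go right to yew.
    Visit yew.
    At yew: go left to plum.
      Visit plum.
      At plum: no left child.
      At plum: go right to pear.
        pear is a leaf — visit pear.
    At yew: go right to ash.
      ash is a leaf — visit ash.
At daisy: go right to elm.
  Visit elm.
  At elm: go left to bay.
    Visit bay.
    At bay: go left to fern.
      Visit fern.
      At fern: go left to mint.
        mint is a leaf — visit mint.
      At fern: no right child.
    At bay: no right child.
  At elm: go right to fir.
    fir is a leaf — visit fir.
Full pre-order sequence: daisy, ivy, yew, plum, pear, ash, elm, bay, fern, mint, fir.

11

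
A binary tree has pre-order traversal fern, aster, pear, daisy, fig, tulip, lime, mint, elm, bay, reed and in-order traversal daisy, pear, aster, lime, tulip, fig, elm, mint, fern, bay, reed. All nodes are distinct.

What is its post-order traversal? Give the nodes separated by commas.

The first element of pre-order is the root; it splits in-order into left and right subtrees.
Root fern: left subtree has 8 nodes {daisy, pear, aster, lime, tulip, fig, elm, mint}, right has 2 {bay, reed}.
  Root aster: left subtree has 2 nodes {daisy, pear}, right has 5 {lime, tulip, fig, elm, mint}.
    Root pear: left subtree has 1 node {daisy}, right has 0 { }.
    Root fig: left subtree has 2 nodes {lime, tulip}, right has 2 {elm, mint}.
      Root tulip: left subtree has 1 node {lime}, right has 0 { }.
      Root mint: left subtree has 1 node {elm}, right has 0 { }.
  Root bay: left subtree has 0 nodes { }, right has 1 {reed}.

daisy, pear, lime, tulip, elm, mint, fig, aster, reed, bay, fern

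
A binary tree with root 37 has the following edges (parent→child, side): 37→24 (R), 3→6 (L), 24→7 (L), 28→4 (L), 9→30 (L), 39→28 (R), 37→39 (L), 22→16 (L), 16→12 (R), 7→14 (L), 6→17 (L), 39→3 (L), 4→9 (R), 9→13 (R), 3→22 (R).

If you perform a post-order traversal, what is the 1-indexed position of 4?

10

Post-order visits the left subtree, then the right subtree, then the node.
At 37: go left to 39.
  At 39: go left to 3.
    At 3: go left to 6.
      At 6: go left to 17.
        17 is a leaf — visit 17.
      At 6: no right child.
      Visit 6.
    At 3: go right to 22.
      At 22: go left to 16.
        At 16: no left child.
        At 16: go right to 12.
          12 is a leaf — visit 12.
        Visit 16.
      At 22: no right child.
      Visit 22.
    Visit 3.
  At 39: go right to 28.
    At 28: go left to 4.
      At 4: no left child.
      At 4: go right to 9.
        At 9: go left to 30.
          30 is a leaf — visit 30.
        At 9: go right to 13.
          13 is a leaf — visit 13.
        Visit 9.
      Visit 4.
    At 28: no right child.
    Visit 28.
  Visit 39.
At 37: go right to 24.
  At 24: go left to 7.
    At 7: go left to 14.
      14 is a leaf — visit 14.
    At 7: no right child.
    Visit 7.
  At 24: no right child.
  Visit 24.
Visit 37.
Full post-order sequence: 17, 6, 12, 16, 22, 3, 30, 13, 9, 4, 28, 39, 14, 7, 24, 37.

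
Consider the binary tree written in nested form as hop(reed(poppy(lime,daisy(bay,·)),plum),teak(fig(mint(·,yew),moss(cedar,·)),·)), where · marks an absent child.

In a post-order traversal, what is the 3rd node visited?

Post-order visits the left subtree, then the right subtree, then the node.
At hop: go left to reed.
  At reed: go left to poppy.
    At poppy: go left to lime.
      lime is a leaf — visit lime.
    At poppy: go right to daisy.
      At daisy: go left to bay.
        bay is a leaf — visit bay.
      At daisy: no right child.
      Visit daisy.
    Visit poppy.
  At reed: go right to plum.
    plum is a leaf — visit plum.
  Visit reed.
At hop: go right to teak.
  At teak: go left to fig.
    At fig: go left to mint.
      At mint: no left child.
      At mint: go right to yew.
        yew is a leaf — visit yew.
      Visit mint.
    At fig: go right to moss.
      At moss: go left to cedar.
        cedar is a leaf — visit cedar.
      At moss: no right child.
      Visit moss.
    Visit fig.
  At teak: no right child.
  Visit teak.
Visit hop.
Full post-order sequence: lime, bay, daisy, poppy, plum, reed, yew, mint, cedar, moss, fig, teak, hop.

daisy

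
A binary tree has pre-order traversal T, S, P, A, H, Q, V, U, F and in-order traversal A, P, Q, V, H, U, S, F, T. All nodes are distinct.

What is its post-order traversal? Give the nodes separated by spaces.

The first element of pre-order is the root; it splits in-order into left and right subtrees.
Root T: left subtree has 8 nodes {A, P, Q, V, H, U, S, F}, right has 0 { }.
  Root S: left subtree has 6 nodes {A, P, Q, V, H, U}, right has 1 {F}.
    Root P: left subtree has 1 node {A}, right has 4 {Q, V, H, U}.
      Root H: left subtree has 2 nodes {Q, V}, right has 1 {U}.
        Root Q: left subtree has 0 nodes { }, right has 1 {V}.

A V Q U H P F S T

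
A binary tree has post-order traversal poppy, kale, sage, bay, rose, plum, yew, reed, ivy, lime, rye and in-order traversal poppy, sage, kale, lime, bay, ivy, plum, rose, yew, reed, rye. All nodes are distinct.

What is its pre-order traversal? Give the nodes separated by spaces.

The last element of post-order is the root; it splits in-order into left and right subtrees.
Root rye: left subtree has 10 nodes {poppy, sage, kale, lime, bay, ivy, plum, rose, yew, reed}, right has 0 { }.
  Root lime: left subtree has 3 nodes {poppy, sage, kale}, right has 6 {bay, ivy, plum, rose, yew, reed}.
    Root sage: left subtree has 1 node {poppy}, right has 1 {kale}.
    Root ivy: left subtree has 1 node {bay}, right has 4 {plum, rose, yew, reed}.
      Root reed: left subtree has 3 nodes {plum, rose, yew}, right has 0 { }.
        Root yew: left subtree has 2 nodes {plum, rose}, right has 0 { }.
          Root plum: left subtree has 0 nodes { }, right has 1 {rose}.

rye lime sage poppy kale ivy bay reed yew plum rose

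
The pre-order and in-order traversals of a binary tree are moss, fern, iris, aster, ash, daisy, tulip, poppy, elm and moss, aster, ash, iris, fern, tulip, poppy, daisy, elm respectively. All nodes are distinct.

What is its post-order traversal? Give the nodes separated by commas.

ash, aster, iris, poppy, tulip, elm, daisy, fern, moss

The first element of pre-order is the root; it splits in-order into left and right subtrees.
Root moss: left subtree has 0 nodes { }, right has 8 {aster, ash, iris, fern, tulip, poppy, daisy, elm}.
  Root fern: left subtree has 3 nodes {aster, ash, iris}, right has 4 {tulip, poppy, daisy, elm}.
    Root iris: left subtree has 2 nodes {aster, ash}, right has 0 { }.
      Root aster: left subtree has 0 nodes { }, right has 1 {ash}.
    Root daisy: left subtree has 2 nodes {tulip, poppy}, right has 1 {elm}.
      Root tulip: left subtree has 0 nodes { }, right has 1 {poppy}.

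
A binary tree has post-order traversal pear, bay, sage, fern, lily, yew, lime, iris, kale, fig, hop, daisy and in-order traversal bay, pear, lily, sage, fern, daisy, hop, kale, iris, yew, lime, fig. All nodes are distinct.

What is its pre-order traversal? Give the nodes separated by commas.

The last element of post-order is the root; it splits in-order into left and right subtrees.
Root daisy: left subtree has 5 nodes {bay, pear, lily, sage, fern}, right has 6 {hop, kale, iris, yew, lime, fig}.
  Root lily: left subtree has 2 nodes {bay, pear}, right has 2 {sage, fern}.
    Root bay: left subtree has 0 nodes { }, right has 1 {pear}.
    Root fern: left subtree has 1 node {sage}, right has 0 { }.
  Root hop: left subtree has 0 nodes { }, right has 5 {kale, iris, yew, lime, fig}.
    Root fig: left subtree has 4 nodes {kale, iris, yew, lime}, right has 0 { }.
      Root kale: left subtree has 0 nodes { }, right has 3 {iris, yew, lime}.
        Root iris: left subtree has 0 nodes { }, right has 2 {yew, lime}.
          Root lime: left subtree has 1 node {yew}, right has 0 { }.

daisy, lily, bay, pear, fern, sage, hop, fig, kale, iris, lime, yew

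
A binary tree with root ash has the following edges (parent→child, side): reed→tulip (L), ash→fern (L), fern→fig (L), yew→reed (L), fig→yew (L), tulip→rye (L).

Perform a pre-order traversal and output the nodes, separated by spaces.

Pre-order visits the node, then its left subtree, then its right subtree.
Visit ash.
At ash: go left to fern.
  Visit fern.
  At fern: go left to fig.
    Visit fig.
    At fig: go left to yew.
      Visit yew.
      At yew: go left to reed.
        Visit reed.
        At reed: go left to tulip.
          Visit tulip.
          At tulip: go left to rye.
            rye is a leaf — visit rye.
          At tulip: no right child.
        At reed: no right child.
      At yew: no right child.
    At fig: no right child.
  At fern: no right child.
At ash: no right child.

ash fern fig yew reed tulip rye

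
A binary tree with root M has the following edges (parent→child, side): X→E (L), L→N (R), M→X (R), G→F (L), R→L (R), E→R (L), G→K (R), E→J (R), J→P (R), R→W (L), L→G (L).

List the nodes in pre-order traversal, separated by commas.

Pre-order visits the node, then its left subtree, then its right subtree.
Visit M.
At M: no left child.
At M: go right to X.
  Visit X.
  At X: go left to E.
    Visit E.
    At E: go left to R.
      Visit R.
      At R: go left to W.
        W is a leaf — visit W.
      At R: go right to L.
        Visit L.
        At L: go left to G.
          Visit G.
          At G: go left to F.
            F is a leaf — visit F.
          At G: go right to K.
            K is a leaf — visit K.
        At L: go right to N.
          N is a leaf — visit N.
    At E: go right to J.
      Visit J.
      At J: no left child.
      At J: go right to P.
        P is a leaf — visit P.
  At X: no right child.

M, X, E, R, W, L, G, F, K, N, J, P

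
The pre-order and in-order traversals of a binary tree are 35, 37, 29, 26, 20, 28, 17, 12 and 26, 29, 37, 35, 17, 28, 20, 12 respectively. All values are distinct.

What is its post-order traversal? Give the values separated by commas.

26, 29, 37, 17, 28, 12, 20, 35

The first element of pre-order is the root; it splits in-order into left and right subtrees.
Root 35: left subtree has 3 nodes {26, 29, 37}, right has 4 {17, 28, 20, 12}.
  Root 37: left subtree has 2 nodes {26, 29}, right has 0 { }.
    Root 29: left subtree has 1 node {26}, right has 0 { }.
  Root 20: left subtree has 2 nodes {17, 28}, right has 1 {12}.
    Root 28: left subtree has 1 node {17}, right has 0 { }.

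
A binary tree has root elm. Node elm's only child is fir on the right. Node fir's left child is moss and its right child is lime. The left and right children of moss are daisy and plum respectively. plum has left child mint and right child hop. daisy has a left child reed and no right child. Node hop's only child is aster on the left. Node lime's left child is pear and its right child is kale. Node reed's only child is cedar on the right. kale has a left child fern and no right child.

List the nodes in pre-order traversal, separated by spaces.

Pre-order visits the node, then its left subtree, then its right subtree.
Visit elm.
At elm: no left child.
At elm: go right to fir.
  Visit fir.
  At fir: go left to moss.
    Visit moss.
    At moss: go left to daisy.
      Visit daisy.
      At daisy: go left to reed.
        Visit reed.
        At reed: no left child.
        At reed: go right to cedar.
          cedar is a leaf — visit cedar.
      At daisy: no right child.
    At moss: go right to plum.
      Visit plum.
      At plum: go left to mint.
        mint is a leaf — visit mint.
      At plum: go right to hop.
        Visit hop.
        At hop: go left to aster.
          aster is a leaf — visit aster.
        At hop: no right child.
  At fir: go right to lime.
    Visit lime.
    At lime: go left to pear.
      pear is a leaf — visit pear.
    At lime: go right to kale.
      Visit kale.
      At kale: go left to fern.
        fern is a leaf — visit fern.
      At kale: no right child.

elm fir moss daisy reed cedar plum mint hop aster lime pear kale fern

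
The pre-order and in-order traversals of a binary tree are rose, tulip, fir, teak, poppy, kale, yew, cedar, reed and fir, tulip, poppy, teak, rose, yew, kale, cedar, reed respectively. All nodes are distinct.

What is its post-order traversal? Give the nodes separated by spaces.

The first element of pre-order is the root; it splits in-order into left and right subtrees.
Root rose: left subtree has 4 nodes {fir, tulip, poppy, teak}, right has 4 {yew, kale, cedar, reed}.
  Root tulip: left subtree has 1 node {fir}, right has 2 {poppy, teak}.
    Root teak: left subtree has 1 node {poppy}, right has 0 { }.
  Root kale: left subtree has 1 node {yew}, right has 2 {cedar, reed}.
    Root cedar: left subtree has 0 nodes { }, right has 1 {reed}.

fir poppy teak tulip yew reed cedar kale rose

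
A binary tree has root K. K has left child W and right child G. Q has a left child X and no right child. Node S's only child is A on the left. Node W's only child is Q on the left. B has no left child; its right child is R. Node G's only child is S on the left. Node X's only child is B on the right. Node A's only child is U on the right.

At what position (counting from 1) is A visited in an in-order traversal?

In-order visits the left subtree, then the node, then the right subtree.
At K: go left to W.
  At W: go left to Q.
    At Q: go left to X.
      At X: no left child.
      Visit X.
      At X: go right to B.
        At B: no left child.
        Visit B.
        At B: go right to R.
          R is a leaf — visit R.
    Visit Q.
    At Q: no right child.
  Visit W.
  At W: no right child.
Visit K.
At K: go right to G.
  At G: go left to S.
    At S: go left to A.
      At A: no left child.
      Visit A.
      At A: go right to U.
        U is a leaf — visit U.
    Visit S.
    At S: no right child.
  Visit G.
  At G: no right child.
Full in-order sequence: X, B, R, Q, W, K, A, U, S, G.

7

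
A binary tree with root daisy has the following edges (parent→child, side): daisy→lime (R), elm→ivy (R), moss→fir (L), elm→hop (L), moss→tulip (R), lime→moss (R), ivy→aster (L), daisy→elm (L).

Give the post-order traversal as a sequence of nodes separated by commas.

hop, aster, ivy, elm, fir, tulip, moss, lime, daisy

Post-order visits the left subtree, then the right subtree, then the node.
At daisy: go left to elm.
  At elm: go left to hop.
    hop is a leaf — visit hop.
  At elm: go right to ivy.
    At ivy: go left to aster.
      aster is a leaf — visit aster.
    At ivy: no right child.
    Visit ivy.
  Visit elm.
At daisy: go right to lime.
  At lime: no left child.
  At lime: go right to moss.
    At moss: go left to fir.
      fir is a leaf — visit fir.
    At moss: go right to tulip.
      tulip is a leaf — visit tulip.
    Visit moss.
  Visit lime.
Visit daisy.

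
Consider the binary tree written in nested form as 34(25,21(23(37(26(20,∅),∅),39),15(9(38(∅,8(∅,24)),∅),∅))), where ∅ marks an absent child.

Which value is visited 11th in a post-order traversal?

Post-order visits the left subtree, then the right subtree, then the node.
At 34: go left to 25.
  25 is a leaf — visit 25.
At 34: go right to 21.
  At 21: go left to 23.
    At 23: go left to 37.
      At 37: go left to 26.
        At 26: go left to 20.
          20 is a leaf — visit 20.
        At 26: no right child.
        Visit 26.
      At 37: no right child.
      Visit 37.
    At 23: go right to 39.
      39 is a leaf — visit 39.
    Visit 23.
  At 21: go right to 15.
    At 15: go left to 9.
      At 9: go left to 38.
        At 38: no left child.
        At 38: go right to 8.
          At 8: no left child.
          At 8: go right to 24.
            24 is a leaf — visit 24.
          Visit 8.
        Visit 38.
      At 9: no right child.
      Visit 9.
    At 15: no right child.
    Visit 15.
  Visit 21.
Visit 34.
Full post-order sequence: 25, 20, 26, 37, 39, 23, 24, 8, 38, 9, 15, 21, 34.

15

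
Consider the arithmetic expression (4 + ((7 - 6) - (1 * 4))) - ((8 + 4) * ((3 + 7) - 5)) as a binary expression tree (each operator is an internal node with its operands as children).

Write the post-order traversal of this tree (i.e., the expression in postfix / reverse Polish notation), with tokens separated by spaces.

4 7 6 - 1 4 * - + 8 4 + 3 7 + 5 - * -

Post-order on an expression tree gives postfix notation: for each operator, emit left operand, right operand, then the operator.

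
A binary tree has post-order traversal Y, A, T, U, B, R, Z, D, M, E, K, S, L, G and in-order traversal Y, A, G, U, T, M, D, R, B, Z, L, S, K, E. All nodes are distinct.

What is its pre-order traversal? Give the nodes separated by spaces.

G A Y L M U T D Z R B S K E

The last element of post-order is the root; it splits in-order into left and right subtrees.
Root G: left subtree has 2 nodes {Y, A}, right has 11 {U, T, M, D, R, B, Z, L, S, K, E}.
  Root A: left subtree has 1 node {Y}, right has 0 { }.
  Root L: left subtree has 7 nodes {U, T, M, D, R, B, Z}, right has 3 {S, K, E}.
    Root M: left subtree has 2 nodes {U, T}, right has 4 {D, R, B, Z}.
      Root U: left subtree has 0 nodes { }, right has 1 {T}.
      Root D: left subtree has 0 nodes { }, right has 3 {R, B, Z}.
        Root Z: left subtree has 2 nodes {R, B}, right has 0 { }.
          Root R: left subtree has 0 nodes { }, right has 1 {B}.
    Root S: left subtree has 0 nodes { }, right has 2 {K, E}.
      Root K: left subtree has 0 nodes { }, right has 1 {E}.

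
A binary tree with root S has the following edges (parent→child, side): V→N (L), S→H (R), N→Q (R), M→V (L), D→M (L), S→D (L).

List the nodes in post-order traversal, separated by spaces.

Q N V M D H S

Post-order visits the left subtree, then the right subtree, then the node.
At S: go left to D.
  At D: go left to M.
    At M: go left to V.
      At V: go left to N.
        At N: no left child.
        At N: go right to Q.
          Q is a leaf — visit Q.
        Visit N.
      At V: no right child.
      Visit V.
    At M: no right child.
    Visit M.
  At D: no right child.
  Visit D.
At S: go right to H.
  H is a leaf — visit H.
Visit S.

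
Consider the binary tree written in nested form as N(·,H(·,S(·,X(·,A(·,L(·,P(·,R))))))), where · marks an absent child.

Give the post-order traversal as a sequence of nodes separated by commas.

R, P, L, A, X, S, H, N

Post-order visits the left subtree, then the right subtree, then the node.
At N: no left child.
At N: go right to H.
  At H: no left child.
  At H: go right to S.
    At S: no left child.
    At S: go right to X.
      At X: no left child.
      At X: go right to A.
        At A: no left child.
        At A: go right to L.
          At L: no left child.
          At L: go right to P.
            At P: no left child.
            At P: go right to R.
              R is a leaf — visit R.
            Visit P.
          Visit L.
        Visit A.
      Visit X.
    Visit S.
  Visit H.
Visit N.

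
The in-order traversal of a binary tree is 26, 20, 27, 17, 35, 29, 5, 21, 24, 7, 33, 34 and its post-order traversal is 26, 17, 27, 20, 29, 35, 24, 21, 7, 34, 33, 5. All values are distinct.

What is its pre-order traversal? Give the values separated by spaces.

5 35 20 26 27 17 29 33 7 21 24 34

The last element of post-order is the root; it splits in-order into left and right subtrees.
Root 5: left subtree has 6 nodes {26, 20, 27, 17, 35, 29}, right has 5 {21, 24, 7, 33, 34}.
  Root 35: left subtree has 4 nodes {26, 20, 27, 17}, right has 1 {29}.
    Root 20: left subtree has 1 node {26}, right has 2 {27, 17}.
      Root 27: left subtree has 0 nodes { }, right has 1 {17}.
  Root 33: left subtree has 3 nodes {21, 24, 7}, right has 1 {34}.
    Root 7: left subtree has 2 nodes {21, 24}, right has 0 { }.
      Root 21: left subtree has 0 nodes { }, right has 1 {24}.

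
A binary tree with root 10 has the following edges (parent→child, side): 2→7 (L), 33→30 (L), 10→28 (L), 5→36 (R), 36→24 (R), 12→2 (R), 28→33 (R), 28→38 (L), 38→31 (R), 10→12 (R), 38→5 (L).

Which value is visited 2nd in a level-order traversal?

Level-order visits nodes level by level from the root, left to right within each level.
Level 0: 10
Level 1: 28, 12
Level 2: 38, 33, 2
Level 3: 5, 31, 30, 7
Level 4: 36
Level 5: 24
Full level-order sequence: 10, 28, 12, 38, 33, 2, 5, 31, 30, 7, 36, 24.

28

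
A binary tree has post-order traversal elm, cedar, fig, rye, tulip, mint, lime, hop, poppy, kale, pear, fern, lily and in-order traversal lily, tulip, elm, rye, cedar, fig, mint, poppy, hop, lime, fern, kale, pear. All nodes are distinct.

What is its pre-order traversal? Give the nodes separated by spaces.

The last element of post-order is the root; it splits in-order into left and right subtrees.
Root lily: left subtree has 0 nodes { }, right has 12 {tulip, elm, rye, cedar, fig, mint, poppy, hop, lime, fern, kale, pear}.
  Root fern: left subtree has 9 nodes {tulip, elm, rye, cedar, fig, mint, poppy, hop, lime}, right has 2 {kale, pear}.
    Root poppy: left subtree has 6 nodes {tulip, elm, rye, cedar, fig, mint}, right has 2 {hop, lime}.
      Root mint: left subtree has 5 nodes {tulip, elm, rye, cedar, fig}, right has 0 { }.
        Root tulip: left subtree has 0 nodes { }, right has 4 {elm, rye, cedar, fig}.
          Root rye: left subtree has 1 node {elm}, right has 2 {cedar, fig}.
            Root fig: left subtree has 1 node {cedar}, right has 0 { }.
      Root hop: left subtree has 0 nodes { }, right has 1 {lime}.
    Root pear: left subtree has 1 node {kale}, right has 0 { }.

lily fern poppy mint tulip rye elm fig cedar hop lime pear kale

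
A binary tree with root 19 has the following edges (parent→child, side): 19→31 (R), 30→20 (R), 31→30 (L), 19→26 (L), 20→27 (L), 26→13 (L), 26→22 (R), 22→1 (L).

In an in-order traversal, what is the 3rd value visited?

In-order visits the left subtree, then the node, then the right subtree.
At 19: go left to 26.
  At 26: go left to 13.
    13 is a leaf — visit 13.
  Visit 26.
  At 26: go right to 22.
    At 22: go left to 1.
      1 is a leaf — visit 1.
    Visit 22.
    At 22: no right child.
Visit 19.
At 19: go right to 31.
  At 31: go left to 30.
    At 30: no left child.
    Visit 30.
    At 30: go right to 20.
      At 20: go left to 27.
        27 is a leaf — visit 27.
      Visit 20.
      At 20: no right child.
  Visit 31.
  At 31: no right child.
Full in-order sequence: 13, 26, 1, 22, 19, 30, 27, 20, 31.

1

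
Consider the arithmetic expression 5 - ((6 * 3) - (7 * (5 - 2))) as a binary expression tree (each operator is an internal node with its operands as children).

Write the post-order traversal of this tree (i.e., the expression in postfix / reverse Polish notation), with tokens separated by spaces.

5 6 3 * 7 5 2 - * - -

Post-order on an expression tree gives postfix notation: for each operator, emit left operand, right operand, then the operator.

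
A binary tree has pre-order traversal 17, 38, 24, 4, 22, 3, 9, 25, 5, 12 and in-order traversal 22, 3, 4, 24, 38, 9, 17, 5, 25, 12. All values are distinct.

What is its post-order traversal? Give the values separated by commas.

The first element of pre-order is the root; it splits in-order into left and right subtrees.
Root 17: left subtree has 6 nodes {22, 3, 4, 24, 38, 9}, right has 3 {5, 25, 12}.
  Root 38: left subtree has 4 nodes {22, 3, 4, 24}, right has 1 {9}.
    Root 24: left subtree has 3 nodes {22, 3, 4}, right has 0 { }.
      Root 4: left subtree has 2 nodes {22, 3}, right has 0 { }.
        Root 22: left subtree has 0 nodes { }, right has 1 {3}.
  Root 25: left subtree has 1 node {5}, right has 1 {12}.

3, 22, 4, 24, 9, 38, 5, 12, 25, 17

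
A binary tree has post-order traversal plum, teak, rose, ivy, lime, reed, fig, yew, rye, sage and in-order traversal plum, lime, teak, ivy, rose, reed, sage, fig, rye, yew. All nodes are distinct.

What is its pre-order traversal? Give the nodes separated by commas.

The last element of post-order is the root; it splits in-order into left and right subtrees.
Root sage: left subtree has 6 nodes {plum, lime, teak, ivy, rose, reed}, right has 3 {fig, rye, yew}.
  Root reed: left subtree has 5 nodes {plum, lime, teak, ivy, rose}, right has 0 { }.
    Root lime: left subtree has 1 node {plum}, right has 3 {teak, ivy, rose}.
      Root ivy: left subtree has 1 node {teak}, right has 1 {rose}.
  Root rye: left subtree has 1 node {fig}, right has 1 {yew}.

sage, reed, lime, plum, ivy, teak, rose, rye, fig, yew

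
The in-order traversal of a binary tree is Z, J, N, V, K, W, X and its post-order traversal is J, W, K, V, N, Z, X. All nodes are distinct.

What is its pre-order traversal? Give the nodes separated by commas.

The last element of post-order is the root; it splits in-order into left and right subtrees.
Root X: left subtree has 6 nodes {Z, J, N, V, K, W}, right has 0 { }.
  Root Z: left subtree has 0 nodes { }, right has 5 {J, N, V, K, W}.
    Root N: left subtree has 1 node {J}, right has 3 {V, K, W}.
      Root V: left subtree has 0 nodes { }, right has 2 {K, W}.
        Root K: left subtree has 0 nodes { }, right has 1 {W}.

X, Z, N, J, V, K, W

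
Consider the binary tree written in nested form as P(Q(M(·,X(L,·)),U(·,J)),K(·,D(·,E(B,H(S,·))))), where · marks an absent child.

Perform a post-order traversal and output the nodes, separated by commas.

L, X, M, J, U, Q, B, S, H, E, D, K, P

Post-order visits the left subtree, then the right subtree, then the node.
At P: go left to Q.
  At Q: go left to M.
    At M: no left child.
    At M: go right to X.
      At X: go left to L.
        L is a leaf — visit L.
      At X: no right child.
      Visit X.
    Visit M.
  At Q: go right to U.
    At U: no left child.
    At U: go right to J.
      J is a leaf — visit J.
    Visit U.
  Visit Q.
At P: go right to K.
  At K: no left child.
  At K: go right to D.
    At D: no left child.
    At D: go right to E.
      At E: go left to B.
        B is a leaf — visit B.
      At E: go right to H.
        At H: go left to S.
          S is a leaf — visit S.
        At H: no right child.
        Visit H.
      Visit E.
    Visit D.
  Visit K.
Visit P.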